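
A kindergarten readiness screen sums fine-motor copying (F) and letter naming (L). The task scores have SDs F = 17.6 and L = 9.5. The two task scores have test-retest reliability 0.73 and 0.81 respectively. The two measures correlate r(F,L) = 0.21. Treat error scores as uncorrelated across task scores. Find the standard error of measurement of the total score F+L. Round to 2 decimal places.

10.04

Var(total) = 400.01 + 70.224 = 470.234.
True-score variance = 299.227 + 70.224 = 369.451, so reliability = 0.7857.
Error variance = 470.234 − 369.451 = 100.783; SEM = √100.783 = 10.04.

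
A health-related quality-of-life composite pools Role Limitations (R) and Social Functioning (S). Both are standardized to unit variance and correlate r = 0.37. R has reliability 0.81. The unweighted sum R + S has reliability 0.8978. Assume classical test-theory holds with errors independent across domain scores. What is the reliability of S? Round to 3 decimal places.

0.910

Var(R+S) = 2 + 2·0.37 = 2.740.
True-score variance = ρ_R + ρ_S + 2·0.37, so 0.8978 = (0.81 + ρ_S + 0.74) / 2.740.
ρ_S = 0.8978·2.740 − 0.81 − 0.74 = 0.910.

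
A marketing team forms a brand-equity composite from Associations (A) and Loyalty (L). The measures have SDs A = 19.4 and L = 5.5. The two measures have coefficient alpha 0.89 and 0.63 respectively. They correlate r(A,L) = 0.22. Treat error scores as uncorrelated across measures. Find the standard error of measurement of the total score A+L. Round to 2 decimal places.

Var(total) = 406.61 + 46.948 = 453.558.
True-score variance = 354.018 + 46.948 = 400.966, so reliability = 0.8840.
Error variance = 453.558 − 400.966 = 52.5921; SEM = √52.5921 = 7.25.

7.25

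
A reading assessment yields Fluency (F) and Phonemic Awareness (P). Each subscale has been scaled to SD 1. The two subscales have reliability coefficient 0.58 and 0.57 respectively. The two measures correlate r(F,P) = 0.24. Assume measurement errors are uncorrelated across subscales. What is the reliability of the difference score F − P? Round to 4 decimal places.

Var(F−P) = 1 + 1 − 2·0.24 = 2 − 0.48 = 1.52.
With uncorrelated errors the cross-covariances are all true-score covariance, so they carry over unchanged; only the diagonal terms shrink to ρᵢσᵢ².
True-score variance = [0.58 + 0.57] − 0.48 = 1.15 − 0.48 = 0.67.
Reliability = 0.67 / 1.52 = 0.4408.

0.4408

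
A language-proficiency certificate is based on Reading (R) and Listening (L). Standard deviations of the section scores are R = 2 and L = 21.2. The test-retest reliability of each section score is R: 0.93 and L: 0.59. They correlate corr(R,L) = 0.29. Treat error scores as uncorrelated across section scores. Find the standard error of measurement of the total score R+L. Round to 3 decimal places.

13.585

Var(total) = 453.44 + 24.592 = 478.032.
True-score variance = 268.89 + 24.592 = 293.482, so reliability = 0.6139.
Error variance = 478.032 − 293.482 = 184.55; SEM = √184.55 = 13.585.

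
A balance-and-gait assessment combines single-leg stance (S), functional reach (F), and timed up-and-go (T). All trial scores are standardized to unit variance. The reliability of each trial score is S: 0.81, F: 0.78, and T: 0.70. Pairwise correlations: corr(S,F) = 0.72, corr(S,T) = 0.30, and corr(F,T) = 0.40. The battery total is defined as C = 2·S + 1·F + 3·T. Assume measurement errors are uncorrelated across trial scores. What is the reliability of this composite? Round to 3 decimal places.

Var(C) = 2² + 1 + 3² + 2·[2·0.72 + 6·0.30 + 3·0.40] = 14 + 8.88 = 22.88.
With uncorrelated errors the cross-covariances are all true-score covariance, so they carry over unchanged; only the diagonal terms shrink to ρᵢσᵢ².
True-score variance = [2²·0.81 + 0.78 + 3²·0.70] + 8.88 = 10.32 + 8.88 = 19.2.
Reliability = 19.2 / 22.88 = 0.839.

0.839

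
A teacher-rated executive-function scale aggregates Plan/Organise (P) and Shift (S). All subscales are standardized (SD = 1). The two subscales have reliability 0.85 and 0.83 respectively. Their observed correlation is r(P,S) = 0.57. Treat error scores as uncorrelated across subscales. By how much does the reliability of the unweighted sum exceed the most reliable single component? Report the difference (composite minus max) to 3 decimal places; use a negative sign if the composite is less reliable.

0.048

Var(sum) = 2 + 1.14 = 3.14; true-score variance = 1.68 + 1.14 = 2.82; composite reliability = 0.8981.
Max component reliability = 0.8500.
Difference = 0.8981 − 0.8500 = 0.048.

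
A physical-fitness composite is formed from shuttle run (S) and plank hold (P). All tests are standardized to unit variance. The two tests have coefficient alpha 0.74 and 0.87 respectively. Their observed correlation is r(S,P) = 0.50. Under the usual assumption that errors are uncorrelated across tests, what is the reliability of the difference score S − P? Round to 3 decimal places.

Var(S−P) = 1 + 1 − 2·0.50 = 2 − 1 = 1.
With uncorrelated errors the cross-covariances are all true-score covariance, so they carry over unchanged; only the diagonal terms shrink to ρᵢσᵢ².
True-score variance = [0.74 + 0.87] − 1 = 1.61 − 1 = 0.61.
Reliability = 0.61 / 1 = 0.610.

0.610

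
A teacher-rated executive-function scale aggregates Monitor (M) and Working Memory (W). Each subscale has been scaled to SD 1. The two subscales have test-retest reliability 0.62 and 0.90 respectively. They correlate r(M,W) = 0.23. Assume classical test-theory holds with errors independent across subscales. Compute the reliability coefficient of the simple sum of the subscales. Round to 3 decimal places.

0.805

Var(M+W) = 2 + 2·[0.23] = 2 + 0.46 = 2.46.
With uncorrelated errors the cross-covariances are all true-score covariance, so they carry over unchanged; only the diagonal terms shrink to ρᵢσᵢ².
True-score variance = [0.62 + 0.90] + 0.46 = 1.52 + 0.46 = 1.98.
Reliability = 1.98 / 2.46 = 0.805.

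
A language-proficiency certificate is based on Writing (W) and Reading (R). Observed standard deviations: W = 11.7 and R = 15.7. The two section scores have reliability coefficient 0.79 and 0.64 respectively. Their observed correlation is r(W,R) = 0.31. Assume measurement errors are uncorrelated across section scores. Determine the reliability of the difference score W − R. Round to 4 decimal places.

0.5641

Var(W−R) = 11.7² + 15.7² − 2·11.7·15.7·0.31 = 383.38 − 113.888 = 269.492.
With uncorrelated errors the cross-covariances are all true-score covariance, so they carry over unchanged; only the diagonal terms shrink to ρᵢσᵢ².
True-score variance = [11.7²·0.79 + 15.7²·0.64] − 113.888 = 265.897 − 113.888 = 152.009.
Reliability = 152.009 / 269.492 = 0.5641.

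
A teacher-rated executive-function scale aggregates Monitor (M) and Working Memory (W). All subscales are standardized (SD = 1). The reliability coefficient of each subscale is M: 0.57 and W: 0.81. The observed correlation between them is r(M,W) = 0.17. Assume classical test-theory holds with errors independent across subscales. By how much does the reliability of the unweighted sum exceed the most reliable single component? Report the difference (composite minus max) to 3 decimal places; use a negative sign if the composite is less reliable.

Var(sum) = 2 + 0.34 = 2.34; true-score variance = 1.38 + 0.34 = 1.72; composite reliability = 0.7350.
Max component reliability = 0.8100.
Difference = 0.7350 − 0.8100 = -0.075.

-0.075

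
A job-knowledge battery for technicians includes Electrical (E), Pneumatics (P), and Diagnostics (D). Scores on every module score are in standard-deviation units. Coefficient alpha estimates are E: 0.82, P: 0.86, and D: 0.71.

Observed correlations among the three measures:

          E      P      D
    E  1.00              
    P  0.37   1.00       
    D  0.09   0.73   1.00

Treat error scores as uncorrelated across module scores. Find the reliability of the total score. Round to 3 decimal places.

Var(E+P+D) = 3 + 2·[0.37 + 0.09 + 0.73] = 3 + 2.38 = 5.38.
Under uncorrelated errors the observed covariances equal the true-score covariances, so only the own-variance terms attenuate.
True-score variance = [0.82 + 0.86 + 0.71] + 2.38 = 2.39 + 2.38 = 4.77.
Reliability = 4.77 / 5.38 = 0.887.

0.887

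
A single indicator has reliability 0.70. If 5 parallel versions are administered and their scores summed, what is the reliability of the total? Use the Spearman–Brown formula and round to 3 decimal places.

ρ_k = kρ / (1 + (k−1)ρ) = 5·0.70 / (1 + 4·0.70) = 3.500 / 3.800 = 0.921.

0.921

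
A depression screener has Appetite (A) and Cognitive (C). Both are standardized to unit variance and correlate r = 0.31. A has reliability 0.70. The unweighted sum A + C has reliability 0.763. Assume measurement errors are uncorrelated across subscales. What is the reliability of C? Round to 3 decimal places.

Var(A+C) = 2 + 2·0.31 = 2.620.
True-score variance = ρ_A + ρ_C + 2·0.31, so 0.763 = (0.70 + ρ_C + 0.62) / 2.620.
ρ_C = 0.763·2.620 − 0.70 − 0.62 = 0.679.

0.679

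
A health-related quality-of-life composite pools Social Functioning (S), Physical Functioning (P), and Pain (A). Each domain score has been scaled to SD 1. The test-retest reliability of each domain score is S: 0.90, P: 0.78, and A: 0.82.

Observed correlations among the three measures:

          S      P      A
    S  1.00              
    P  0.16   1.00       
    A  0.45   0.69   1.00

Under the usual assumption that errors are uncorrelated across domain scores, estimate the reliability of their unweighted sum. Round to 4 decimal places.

Var(S+P+A) = 3 + 2·[0.16 + 0.45 + 0.69] = 3 + 2.6 = 5.6.
Under uncorrelated errors the observed covariances equal the true-score covariances, so only the own-variance terms attenuate.
True-score variance = [0.90 + 0.78 + 0.82] + 2.6 = 2.5 + 2.6 = 5.1.
Reliability = 5.1 / 5.6 = 0.9107.

0.9107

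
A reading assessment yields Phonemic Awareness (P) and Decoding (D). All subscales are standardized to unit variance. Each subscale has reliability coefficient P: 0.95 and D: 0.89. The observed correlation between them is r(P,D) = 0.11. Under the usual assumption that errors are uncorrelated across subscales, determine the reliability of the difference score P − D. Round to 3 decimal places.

Var(P−D) = 1 + 1 − 2·0.11 = 2 − 0.22 = 1.78.
With uncorrelated errors the cross-covariances are all true-score covariance, so they carry over unchanged; only the diagonal terms shrink to ρᵢσᵢ².
True-score variance = [0.95 + 0.89] − 0.22 = 1.84 − 0.22 = 1.62.
Reliability = 1.62 / 1.78 = 0.910.

0.910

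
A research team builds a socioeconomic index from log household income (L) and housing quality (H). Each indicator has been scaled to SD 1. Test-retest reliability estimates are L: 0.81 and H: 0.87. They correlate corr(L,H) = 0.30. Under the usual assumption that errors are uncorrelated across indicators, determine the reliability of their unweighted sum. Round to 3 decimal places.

0.877

Var(L+H) = 2 + 2·[0.30] = 2 + 0.6 = 2.6.
Because errors are independent across components, Cov(Tᵢ,Tⱼ) = Cov(Xᵢ,Xⱼ); the off-diagonal part of the true-score variance is the same as above.
True-score variance = [0.81 + 0.87] + 0.6 = 1.68 + 0.6 = 2.28.
Reliability = 2.28 / 2.6 = 0.877.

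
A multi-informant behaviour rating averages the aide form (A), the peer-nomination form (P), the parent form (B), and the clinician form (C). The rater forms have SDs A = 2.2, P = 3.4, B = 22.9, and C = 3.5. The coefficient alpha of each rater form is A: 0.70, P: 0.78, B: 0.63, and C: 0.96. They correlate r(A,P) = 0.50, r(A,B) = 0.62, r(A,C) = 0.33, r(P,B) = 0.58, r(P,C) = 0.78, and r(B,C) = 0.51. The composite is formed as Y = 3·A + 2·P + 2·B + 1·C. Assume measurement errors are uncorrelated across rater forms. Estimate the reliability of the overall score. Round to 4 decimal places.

0.7498

Var(Y) = 3²·2.2² + 2²·3.4² + 2²·22.9² + 3.5² + 2·[6·2.2·3.4·0.50 + 6·2.2·22.9·0.62 + 3·2.2·3.5·0.33 + 4·3.4·22.9·0.58 + 2·3.4·3.5·0.78 + 2·22.9·3.5·0.51] = 2199.69 + 996.858 = 3196.55.
With uncorrelated errors the cross-covariances are all true-score covariance, so they carry over unchanged; only the diagonal terms shrink to ρᵢσᵢ².
True-score variance = [3²·2.2²·0.70 + 2²·3.4²·0.78 + 2²·22.9²·0.63 + 3.5²·0.96] + 996.858 = 1399.83 + 996.858 = 2396.69.
Reliability = 2396.69 / 3196.55 = 0.7498.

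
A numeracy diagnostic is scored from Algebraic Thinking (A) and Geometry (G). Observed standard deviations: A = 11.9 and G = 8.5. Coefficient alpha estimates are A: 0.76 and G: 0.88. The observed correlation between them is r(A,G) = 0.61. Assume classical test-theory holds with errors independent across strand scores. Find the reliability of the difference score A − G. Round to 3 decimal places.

0.528

Var(A−G) = 11.9² + 8.5² − 2·11.9·8.5·0.61 = 213.86 − 123.403 = 90.457.
Because errors are independent across components, Cov(Tᵢ,Tⱼ) = Cov(Xᵢ,Xⱼ); the off-diagonal part of the true-score variance is the same as above.
True-score variance = [11.9²·0.76 + 8.5²·0.88] − 123.403 = 171.204 − 123.403 = 47.8006.
Reliability = 47.8006 / 90.457 = 0.528.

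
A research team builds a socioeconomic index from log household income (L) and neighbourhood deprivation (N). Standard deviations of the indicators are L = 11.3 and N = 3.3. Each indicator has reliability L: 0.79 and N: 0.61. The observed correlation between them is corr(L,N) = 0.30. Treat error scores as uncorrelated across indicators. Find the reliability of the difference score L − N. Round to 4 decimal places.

0.7327

Var(L−N) = 11.3² + 3.3² − 2·11.3·3.3·0.30 = 138.58 − 22.374 = 116.206.
With uncorrelated errors the cross-covariances are all true-score covariance, so they carry over unchanged; only the diagonal terms shrink to ρᵢσᵢ².
True-score variance = [11.3²·0.79 + 3.3²·0.61] − 22.374 = 107.518 − 22.374 = 85.144.
Reliability = 85.144 / 116.206 = 0.7327.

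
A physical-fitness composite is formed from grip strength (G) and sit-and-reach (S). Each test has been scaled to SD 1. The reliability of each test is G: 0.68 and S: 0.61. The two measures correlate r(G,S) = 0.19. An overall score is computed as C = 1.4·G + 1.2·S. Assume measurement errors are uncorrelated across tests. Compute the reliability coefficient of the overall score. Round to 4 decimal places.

Var(C) = 1.4² + 1.2² + 2·[1.68·0.19] = 3.4 + 0.6384 = 4.0384.
With uncorrelated errors the cross-covariances are all true-score covariance, so they carry over unchanged; only the diagonal terms shrink to ρᵢσᵢ².
True-score variance = [1.4²·0.68 + 1.2²·0.61] + 0.6384 = 2.2112 + 0.6384 = 2.8496.
Reliability = 2.8496 / 4.0384 = 0.7056.

0.7056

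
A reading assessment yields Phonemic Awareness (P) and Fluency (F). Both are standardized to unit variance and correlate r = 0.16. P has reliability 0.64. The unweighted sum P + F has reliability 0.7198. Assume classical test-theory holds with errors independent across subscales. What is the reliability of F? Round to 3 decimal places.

0.710

Var(P+F) = 2 + 2·0.16 = 2.320.
True-score variance = ρ_P + ρ_F + 2·0.16, so 0.7198 = (0.64 + ρ_F + 0.32) / 2.320.
ρ_F = 0.7198·2.320 − 0.64 − 0.32 = 0.710.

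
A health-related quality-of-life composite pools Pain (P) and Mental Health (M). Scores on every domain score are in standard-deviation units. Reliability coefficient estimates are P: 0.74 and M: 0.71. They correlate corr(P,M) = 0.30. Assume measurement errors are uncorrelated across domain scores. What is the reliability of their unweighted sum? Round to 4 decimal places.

0.7885

Var(P+M) = 2 + 2·[0.30] = 2 + 0.6 = 2.6.
Because errors are independent across components, Cov(Tᵢ,Tⱼ) = Cov(Xᵢ,Xⱼ); the off-diagonal part of the true-score variance is the same as above.
True-score variance = [0.74 + 0.71] + 0.6 = 1.45 + 0.6 = 2.05.
Reliability = 2.05 / 2.6 = 0.7885.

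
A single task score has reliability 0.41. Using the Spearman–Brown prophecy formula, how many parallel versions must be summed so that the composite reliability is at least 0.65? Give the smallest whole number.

3

k ≥ ρ*(1−ρ₁)/(ρ₁(1−ρ*)) = 0.65·0.59 / (0.41·0.35) = 2.672.
Smallest integer k = 3.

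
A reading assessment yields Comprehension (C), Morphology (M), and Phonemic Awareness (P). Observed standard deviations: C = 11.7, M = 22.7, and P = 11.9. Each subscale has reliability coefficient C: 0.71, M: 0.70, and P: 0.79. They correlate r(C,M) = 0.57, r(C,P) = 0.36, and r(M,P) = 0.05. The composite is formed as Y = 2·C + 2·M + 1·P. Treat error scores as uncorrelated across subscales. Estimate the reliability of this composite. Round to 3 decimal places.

0.809

Var(Y) = 2²·11.7² + 2²·22.7² + 11.9² + 2·[4·11.7·22.7·0.57 + 2·11.7·11.9·0.36 + 2·22.7·11.9·0.05] = 2750.33 + 1465.61 = 4215.94.
With uncorrelated errors the cross-covariances are all true-score covariance, so they carry over unchanged; only the diagonal terms shrink to ρᵢσᵢ².
True-score variance = [2²·11.7²·0.71 + 2²·22.7²·0.70 + 11.9²·0.79] + 1465.61 = 1943.45 + 1465.61 = 3409.06.
Reliability = 3409.06 / 4215.94 = 0.809.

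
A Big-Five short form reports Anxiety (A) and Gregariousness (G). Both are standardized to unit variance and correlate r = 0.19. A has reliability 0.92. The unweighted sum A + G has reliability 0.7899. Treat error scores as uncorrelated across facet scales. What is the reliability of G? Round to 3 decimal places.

0.580

Var(A+G) = 2 + 2·0.19 = 2.380.
True-score variance = ρ_A + ρ_G + 2·0.19, so 0.7899 = (0.92 + ρ_G + 0.38) / 2.380.
ρ_G = 0.7899·2.380 − 0.92 − 0.38 = 0.580.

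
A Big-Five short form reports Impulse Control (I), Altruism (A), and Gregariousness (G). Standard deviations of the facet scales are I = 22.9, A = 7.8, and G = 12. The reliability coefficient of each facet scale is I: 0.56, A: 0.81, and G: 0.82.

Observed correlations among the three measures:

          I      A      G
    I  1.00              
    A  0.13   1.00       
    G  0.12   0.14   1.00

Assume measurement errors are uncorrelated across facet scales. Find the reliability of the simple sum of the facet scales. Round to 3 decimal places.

Var(I+A+G) = 22.9² + 7.8² + 12² + 2·[22.9·7.8·0.13 + 22.9·12·0.12 + 7.8·12·0.14] = 729.25 + 138.601 = 867.851.
Because errors are independent across components, Cov(Tᵢ,Tⱼ) = Cov(Xᵢ,Xⱼ); the off-diagonal part of the true-score variance is the same as above.
True-score variance = [22.9²·0.56 + 7.8²·0.81 + 12²·0.82] + 138.601 = 461.03 + 138.601 = 599.631.
Reliability = 599.631 / 867.851 = 0.691.

0.691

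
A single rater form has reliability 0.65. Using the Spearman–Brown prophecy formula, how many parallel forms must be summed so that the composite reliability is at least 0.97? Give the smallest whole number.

k ≥ ρ*(1−ρ₁)/(ρ₁(1−ρ*)) = 0.97·0.35 / (0.65·0.03) = 17.410.
Smallest integer k = 18.

18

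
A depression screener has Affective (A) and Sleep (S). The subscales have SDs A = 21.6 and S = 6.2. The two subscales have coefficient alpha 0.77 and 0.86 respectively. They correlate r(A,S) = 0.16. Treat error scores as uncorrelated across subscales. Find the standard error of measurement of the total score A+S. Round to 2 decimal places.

10.62

Var(total) = 505 + 42.8544 = 547.854.
True-score variance = 392.31 + 42.8544 = 435.164, so reliability = 0.7943.
Error variance = 547.854 − 435.164 = 112.69; SEM = √112.69 = 10.62.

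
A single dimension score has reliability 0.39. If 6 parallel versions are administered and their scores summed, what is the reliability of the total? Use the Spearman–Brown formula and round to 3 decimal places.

ρ_k = kρ / (1 + (k−1)ρ) = 6·0.39 / (1 + 5·0.39) = 2.340 / 2.950 = 0.793.

0.793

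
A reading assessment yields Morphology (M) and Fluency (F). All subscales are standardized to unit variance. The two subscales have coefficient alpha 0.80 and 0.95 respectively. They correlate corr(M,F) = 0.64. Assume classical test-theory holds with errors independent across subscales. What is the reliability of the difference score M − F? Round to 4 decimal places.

Var(M−F) = 1 + 1 − 2·0.64 = 2 − 1.28 = 0.72.
With uncorrelated errors the cross-covariances are all true-score covariance, so they carry over unchanged; only the diagonal terms shrink to ρᵢσᵢ².
True-score variance = [0.80 + 0.95] − 1.28 = 1.75 − 1.28 = 0.47.
Reliability = 0.47 / 0.72 = 0.6528.

0.6528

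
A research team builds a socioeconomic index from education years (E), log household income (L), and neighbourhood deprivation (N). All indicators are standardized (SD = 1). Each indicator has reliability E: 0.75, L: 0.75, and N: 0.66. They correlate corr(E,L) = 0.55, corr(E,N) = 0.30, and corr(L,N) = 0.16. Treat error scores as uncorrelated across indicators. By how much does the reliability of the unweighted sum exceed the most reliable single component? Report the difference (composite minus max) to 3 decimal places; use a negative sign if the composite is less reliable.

0.083

Var(sum) = 3 + 2.02 = 5.02; true-score variance = 2.16 + 2.02 = 4.18; composite reliability = 0.8327.
Max component reliability = 0.7500.
Difference = 0.8327 − 0.7500 = 0.083.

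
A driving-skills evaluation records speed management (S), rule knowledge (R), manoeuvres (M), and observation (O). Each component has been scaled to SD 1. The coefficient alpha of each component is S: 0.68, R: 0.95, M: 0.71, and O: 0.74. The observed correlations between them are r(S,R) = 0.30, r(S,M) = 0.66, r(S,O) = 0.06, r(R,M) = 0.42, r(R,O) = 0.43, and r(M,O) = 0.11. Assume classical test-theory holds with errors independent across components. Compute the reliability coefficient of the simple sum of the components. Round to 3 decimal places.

Var(S+R+M+O) = 4 + 2·[0.30 + 0.66 + 0.06 + 0.42 + 0.43 + 0.11] = 4 + 3.96 = 7.96.
Under uncorrelated errors the observed covariances equal the true-score covariances, so only the own-variance terms attenuate.
True-score variance = [0.68 + 0.95 + 0.71 + 0.74] + 3.96 = 3.08 + 3.96 = 7.04.
Reliability = 7.04 / 7.96 = 0.884.

0.884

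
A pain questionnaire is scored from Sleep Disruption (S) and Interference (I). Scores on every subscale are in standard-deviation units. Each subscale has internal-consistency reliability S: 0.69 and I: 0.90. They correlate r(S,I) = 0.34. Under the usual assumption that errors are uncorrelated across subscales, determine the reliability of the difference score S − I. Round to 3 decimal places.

0.689

Var(S−I) = 1 + 1 − 2·0.34 = 2 − 0.68 = 1.32.
Under uncorrelated errors the observed covariances equal the true-score covariances, so only the own-variance terms attenuate.
True-score variance = [0.69 + 0.90] − 0.68 = 1.59 − 0.68 = 0.91.
Reliability = 0.91 / 1.32 = 0.689.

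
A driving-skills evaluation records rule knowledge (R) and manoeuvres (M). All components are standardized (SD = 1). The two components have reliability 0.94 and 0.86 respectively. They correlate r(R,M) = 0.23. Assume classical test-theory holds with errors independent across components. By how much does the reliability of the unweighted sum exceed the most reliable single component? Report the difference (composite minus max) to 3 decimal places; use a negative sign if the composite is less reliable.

Var(sum) = 2 + 0.46 = 2.46; true-score variance = 1.8 + 0.46 = 2.26; composite reliability = 0.9187.
Max component reliability = 0.9400.
Difference = 0.9187 − 0.9400 = -0.021.

-0.021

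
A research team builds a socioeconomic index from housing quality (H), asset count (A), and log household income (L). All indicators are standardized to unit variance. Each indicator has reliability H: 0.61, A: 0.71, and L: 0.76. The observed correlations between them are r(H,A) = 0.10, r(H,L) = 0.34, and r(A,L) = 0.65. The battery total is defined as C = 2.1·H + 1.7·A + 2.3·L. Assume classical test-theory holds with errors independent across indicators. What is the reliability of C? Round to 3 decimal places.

Var(C) = 2.1² + 1.7² + 2.3² + 2·[3.57·0.10 + 4.83·0.34 + 3.91·0.65] = 12.59 + 9.0814 = 21.6714.
Because errors are independent across components, Cov(Tᵢ,Tⱼ) = Cov(Xᵢ,Xⱼ); the off-diagonal part of the true-score variance is the same as above.
True-score variance = [2.1²·0.61 + 1.7²·0.71 + 2.3²·0.76] + 9.0814 = 8.7624 + 9.0814 = 17.8438.
Reliability = 17.8438 / 21.6714 = 0.823.

0.823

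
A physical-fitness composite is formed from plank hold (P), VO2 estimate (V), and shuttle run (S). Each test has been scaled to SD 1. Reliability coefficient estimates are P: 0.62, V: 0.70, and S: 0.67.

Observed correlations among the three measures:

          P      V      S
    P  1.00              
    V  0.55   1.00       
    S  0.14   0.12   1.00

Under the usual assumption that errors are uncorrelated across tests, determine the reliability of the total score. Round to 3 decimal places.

0.781

Var(P+V+S) = 3 + 2·[0.55 + 0.14 + 0.12] = 3 + 1.62 = 4.62.
Under uncorrelated errors the observed covariances equal the true-score covariances, so only the own-variance terms attenuate.
True-score variance = [0.62 + 0.70 + 0.67] + 1.62 = 1.99 + 1.62 = 3.61.
Reliability = 3.61 / 4.62 = 0.781.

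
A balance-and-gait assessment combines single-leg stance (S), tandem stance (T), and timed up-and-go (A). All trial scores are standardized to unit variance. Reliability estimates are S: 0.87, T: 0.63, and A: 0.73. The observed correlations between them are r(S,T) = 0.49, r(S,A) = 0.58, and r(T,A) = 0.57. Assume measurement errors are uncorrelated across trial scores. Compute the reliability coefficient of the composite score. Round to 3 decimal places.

0.877

Var(S+T+A) = 3 + 2·[0.49 + 0.58 + 0.57] = 3 + 3.28 = 6.28.
With uncorrelated errors the cross-covariances are all true-score covariance, so they carry over unchanged; only the diagonal terms shrink to ρᵢσᵢ².
True-score variance = [0.87 + 0.63 + 0.73] + 3.28 = 2.23 + 3.28 = 5.51.
Reliability = 5.51 / 6.28 = 0.877.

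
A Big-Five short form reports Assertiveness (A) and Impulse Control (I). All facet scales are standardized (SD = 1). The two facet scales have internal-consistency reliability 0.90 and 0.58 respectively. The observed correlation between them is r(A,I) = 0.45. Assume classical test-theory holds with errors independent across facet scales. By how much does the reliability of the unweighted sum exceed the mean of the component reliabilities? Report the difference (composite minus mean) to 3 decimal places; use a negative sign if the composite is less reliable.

0.081

Var(sum) = 2 + 0.9 = 2.9; true-score variance = 1.48 + 0.9 = 2.38; composite reliability = 0.8207.
Mean component reliability = 0.7400.
Difference = 0.8207 − 0.7400 = 0.081.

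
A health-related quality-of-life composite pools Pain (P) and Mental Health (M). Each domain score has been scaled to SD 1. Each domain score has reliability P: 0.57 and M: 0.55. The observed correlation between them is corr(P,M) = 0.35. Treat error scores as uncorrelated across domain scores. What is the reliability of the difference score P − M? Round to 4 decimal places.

Var(P−M) = 1 + 1 − 2·0.35 = 2 − 0.7 = 1.3.
With uncorrelated errors the cross-covariances are all true-score covariance, so they carry over unchanged; only the diagonal terms shrink to ρᵢσᵢ².
True-score variance = [0.57 + 0.55] − 0.7 = 1.12 − 0.7 = 0.42.
Reliability = 0.42 / 1.3 = 0.3231.

0.3231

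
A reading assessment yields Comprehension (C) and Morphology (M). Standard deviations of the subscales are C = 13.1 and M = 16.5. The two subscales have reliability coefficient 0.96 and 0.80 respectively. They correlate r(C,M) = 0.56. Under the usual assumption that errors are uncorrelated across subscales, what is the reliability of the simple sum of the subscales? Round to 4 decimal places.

Var(C+M) = 13.1² + 16.5² + 2·[13.1·16.5·0.56] = 443.86 + 242.088 = 685.948.
Because errors are independent across components, Cov(Tᵢ,Tⱼ) = Cov(Xᵢ,Xⱼ); the off-diagonal part of the true-score variance is the same as above.
True-score variance = [13.1²·0.96 + 16.5²·0.80] + 242.088 = 382.546 + 242.088 = 624.634.
Reliability = 624.634 / 685.948 = 0.9106.

0.9106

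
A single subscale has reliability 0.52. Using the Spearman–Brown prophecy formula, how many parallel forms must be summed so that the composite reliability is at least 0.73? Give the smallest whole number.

k ≥ ρ*(1−ρ₁)/(ρ₁(1−ρ*)) = 0.73·0.48 / (0.52·0.27) = 2.496.
Smallest integer k = 3.

3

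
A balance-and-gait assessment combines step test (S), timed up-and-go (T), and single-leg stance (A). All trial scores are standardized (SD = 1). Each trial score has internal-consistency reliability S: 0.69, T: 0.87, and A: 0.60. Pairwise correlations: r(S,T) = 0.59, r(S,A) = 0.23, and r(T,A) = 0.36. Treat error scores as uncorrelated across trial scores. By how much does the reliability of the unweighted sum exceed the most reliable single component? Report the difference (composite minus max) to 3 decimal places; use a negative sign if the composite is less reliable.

-0.027

Var(sum) = 3 + 2.36 = 5.36; true-score variance = 2.16 + 2.36 = 4.52; composite reliability = 0.8433.
Max component reliability = 0.8700.
Difference = 0.8433 − 0.8700 = -0.027.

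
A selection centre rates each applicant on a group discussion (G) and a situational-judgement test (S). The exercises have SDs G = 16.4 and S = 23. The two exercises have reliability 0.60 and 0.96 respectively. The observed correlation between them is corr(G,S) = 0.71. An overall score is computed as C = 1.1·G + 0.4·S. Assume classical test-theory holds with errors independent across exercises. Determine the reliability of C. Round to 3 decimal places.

0.793

Var(C) = 1.1²·16.4² + 0.4²·23² + 2·[0.44·16.4·23·0.71] = 410.082 + 235.675 = 645.756.
Under uncorrelated errors the observed covariances equal the true-score covariances, so only the own-variance terms attenuate.
True-score variance = [1.1²·16.4²·0.60 + 0.4²·23²·0.96] + 235.675 = 276.519 + 235.675 = 512.194.
Reliability = 512.194 / 645.756 = 0.793.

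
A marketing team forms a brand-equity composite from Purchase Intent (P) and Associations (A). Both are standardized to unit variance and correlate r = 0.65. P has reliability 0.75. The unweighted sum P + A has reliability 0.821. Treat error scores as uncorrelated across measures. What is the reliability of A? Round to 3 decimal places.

Var(P+A) = 2 + 2·0.65 = 3.300.
True-score variance = ρ_P + ρ_A + 2·0.65, so 0.821 = (0.75 + ρ_A + 1.30) / 3.300.
ρ_A = 0.821·3.300 − 0.75 − 1.30 = 0.659.

0.659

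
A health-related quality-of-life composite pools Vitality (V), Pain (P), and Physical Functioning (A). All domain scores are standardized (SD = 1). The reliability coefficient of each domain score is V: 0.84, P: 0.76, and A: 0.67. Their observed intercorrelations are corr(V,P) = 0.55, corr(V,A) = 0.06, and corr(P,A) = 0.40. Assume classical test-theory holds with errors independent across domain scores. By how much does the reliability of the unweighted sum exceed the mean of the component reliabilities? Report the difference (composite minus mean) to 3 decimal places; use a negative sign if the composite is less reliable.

0.098

Var(sum) = 3 + 2.02 = 5.02; true-score variance = 2.27 + 2.02 = 4.29; composite reliability = 0.8546.
Mean component reliability = 0.7567.
Difference = 0.8546 − 0.7567 = 0.098.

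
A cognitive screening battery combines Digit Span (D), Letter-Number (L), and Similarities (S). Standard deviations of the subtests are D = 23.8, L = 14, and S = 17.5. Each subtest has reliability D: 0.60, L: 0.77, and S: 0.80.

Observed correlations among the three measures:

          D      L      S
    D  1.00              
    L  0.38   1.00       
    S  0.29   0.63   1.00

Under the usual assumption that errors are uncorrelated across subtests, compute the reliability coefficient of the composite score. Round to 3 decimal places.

0.822

Var(D+L+S) = 23.8² + 14² + 17.5² + 2·[23.8·14·0.38 + 23.8·17.5·0.29 + 14·17.5·0.63] = 1068.69 + 803.502 = 1872.19.
Under uncorrelated errors the observed covariances equal the true-score covariances, so only the own-variance terms attenuate.
True-score variance = [23.8²·0.60 + 14²·0.77 + 17.5²·0.80] + 803.502 = 735.784 + 803.502 = 1539.29.
Reliability = 1539.29 / 1872.19 = 0.822.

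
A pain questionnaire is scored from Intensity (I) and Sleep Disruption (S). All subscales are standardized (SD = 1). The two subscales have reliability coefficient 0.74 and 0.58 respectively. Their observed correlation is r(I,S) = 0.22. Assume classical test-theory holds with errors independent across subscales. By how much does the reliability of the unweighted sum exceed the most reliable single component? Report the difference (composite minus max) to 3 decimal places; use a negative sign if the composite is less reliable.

-0.019

Var(sum) = 2 + 0.44 = 2.44; true-score variance = 1.32 + 0.44 = 1.76; composite reliability = 0.7213.
Max component reliability = 0.7400.
Difference = 0.7213 − 0.7400 = -0.019.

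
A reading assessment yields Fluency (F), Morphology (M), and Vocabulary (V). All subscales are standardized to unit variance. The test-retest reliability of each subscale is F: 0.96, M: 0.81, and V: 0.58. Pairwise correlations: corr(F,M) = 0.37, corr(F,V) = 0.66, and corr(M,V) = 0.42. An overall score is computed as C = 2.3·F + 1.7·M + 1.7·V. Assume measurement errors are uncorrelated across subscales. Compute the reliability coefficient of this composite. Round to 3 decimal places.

0.908

Var(C) = 2.3² + 1.7² + 1.7² + 2·[3.91·0.37 + 3.91·0.66 + 2.89·0.42] = 11.07 + 10.4822 = 21.5522.
Under uncorrelated errors the observed covariances equal the true-score covariances, so only the own-variance terms attenuate.
True-score variance = [2.3²·0.96 + 1.7²·0.81 + 1.7²·0.58] + 10.4822 = 9.0955 + 10.4822 = 19.5777.
Reliability = 19.5777 / 21.5522 = 0.908.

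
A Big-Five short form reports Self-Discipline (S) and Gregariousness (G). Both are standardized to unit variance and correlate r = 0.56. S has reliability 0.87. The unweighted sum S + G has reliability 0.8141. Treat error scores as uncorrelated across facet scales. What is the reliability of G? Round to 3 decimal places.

0.550

Var(S+G) = 2 + 2·0.56 = 3.120.
True-score variance = ρ_S + ρ_G + 2·0.56, so 0.8141 = (0.87 + ρ_G + 1.12) / 3.120.
ρ_G = 0.8141·3.120 − 0.87 − 1.12 = 0.550.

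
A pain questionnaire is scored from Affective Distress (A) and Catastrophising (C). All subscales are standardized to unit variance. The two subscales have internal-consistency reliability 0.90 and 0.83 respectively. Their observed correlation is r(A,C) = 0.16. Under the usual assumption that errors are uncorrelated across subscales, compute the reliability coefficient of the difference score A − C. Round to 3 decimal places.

Var(A−C) = 1 + 1 − 2·0.16 = 2 − 0.32 = 1.68.
Because errors are independent across components, Cov(Tᵢ,Tⱼ) = Cov(Xᵢ,Xⱼ); the off-diagonal part of the true-score variance is the same as above.
True-score variance = [0.90 + 0.83] − 0.32 = 1.73 − 0.32 = 1.41.
Reliability = 1.41 / 1.68 = 0.839.

0.839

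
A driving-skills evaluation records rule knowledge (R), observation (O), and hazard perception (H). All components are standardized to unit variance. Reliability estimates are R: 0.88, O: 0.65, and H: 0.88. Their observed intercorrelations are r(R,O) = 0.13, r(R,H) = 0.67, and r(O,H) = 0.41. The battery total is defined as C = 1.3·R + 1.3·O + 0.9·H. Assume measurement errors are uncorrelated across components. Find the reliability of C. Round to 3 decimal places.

Var(C) = 1.3² + 1.3² + 0.9² + 2·[1.69·0.13 + 1.17·0.67 + 1.17·0.41] = 4.19 + 2.9666 = 7.1566.
With uncorrelated errors the cross-covariances are all true-score covariance, so they carry over unchanged; only the diagonal terms shrink to ρᵢσᵢ².
True-score variance = [1.3²·0.88 + 1.3²·0.65 + 0.9²·0.88] + 2.9666 = 3.2985 + 2.9666 = 6.2651.
Reliability = 6.2651 / 7.1566 = 0.875.

0.875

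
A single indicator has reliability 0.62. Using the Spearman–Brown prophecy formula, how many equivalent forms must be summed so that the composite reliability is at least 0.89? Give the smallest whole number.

k ≥ ρ*(1−ρ₁)/(ρ₁(1−ρ*)) = 0.89·0.38 / (0.62·0.11) = 4.959.
Smallest integer k = 5.

5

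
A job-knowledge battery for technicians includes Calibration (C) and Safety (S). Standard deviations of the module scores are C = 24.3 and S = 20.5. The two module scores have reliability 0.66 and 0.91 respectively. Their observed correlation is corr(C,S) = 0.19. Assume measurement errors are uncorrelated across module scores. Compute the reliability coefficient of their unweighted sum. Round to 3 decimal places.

Var(C+S) = 24.3² + 20.5² + 2·[24.3·20.5·0.19] = 1010.74 + 189.297 = 1200.04.
Because errors are independent across components, Cov(Tᵢ,Tⱼ) = Cov(Xᵢ,Xⱼ); the off-diagonal part of the true-score variance is the same as above.
True-score variance = [24.3²·0.66 + 20.5²·0.91] + 189.297 = 772.151 + 189.297 = 961.448.
Reliability = 961.448 / 1200.04 = 0.801.

0.801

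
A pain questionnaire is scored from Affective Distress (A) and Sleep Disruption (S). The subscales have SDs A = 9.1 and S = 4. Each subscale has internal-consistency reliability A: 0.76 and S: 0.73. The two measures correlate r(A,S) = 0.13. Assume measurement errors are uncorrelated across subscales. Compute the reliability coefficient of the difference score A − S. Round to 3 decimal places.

Var(A−S) = 9.1² + 4² − 2·9.1·4·0.13 = 98.81 − 9.464 = 89.346.
Under uncorrelated errors the observed covariances equal the true-score covariances, so only the own-variance terms attenuate.
True-score variance = [9.1²·0.76 + 4²·0.73] − 9.464 = 74.6156 − 9.464 = 65.1516.
Reliability = 65.1516 / 89.346 = 0.729.

0.729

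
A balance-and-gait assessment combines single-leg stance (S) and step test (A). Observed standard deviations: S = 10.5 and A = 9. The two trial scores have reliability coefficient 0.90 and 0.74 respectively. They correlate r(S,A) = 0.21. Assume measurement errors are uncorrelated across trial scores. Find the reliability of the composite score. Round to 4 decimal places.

Var(S+A) = 10.5² + 9² + 2·[10.5·9·0.21] = 191.25 + 39.69 = 230.94.
With uncorrelated errors the cross-covariances are all true-score covariance, so they carry over unchanged; only the diagonal terms shrink to ρᵢσᵢ².
True-score variance = [10.5²·0.90 + 9²·0.74] + 39.69 = 159.165 + 39.69 = 198.855.
Reliability = 198.855 / 230.94 = 0.8611.

0.8611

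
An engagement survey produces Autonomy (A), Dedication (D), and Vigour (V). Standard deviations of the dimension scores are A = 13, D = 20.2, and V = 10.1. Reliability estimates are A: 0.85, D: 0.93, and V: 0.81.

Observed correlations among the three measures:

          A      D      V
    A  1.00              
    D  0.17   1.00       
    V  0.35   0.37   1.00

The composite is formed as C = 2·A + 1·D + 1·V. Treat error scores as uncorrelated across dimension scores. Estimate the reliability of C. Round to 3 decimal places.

Var(C) = 2²·13² + 20.2² + 10.1² + 2·[2·13·20.2·0.17 + 2·13·10.1·0.35 + 20.2·10.1·0.37] = 1186.05 + 513.363 = 1699.41.
Because errors are independent across components, Cov(Tᵢ,Tⱼ) = Cov(Xᵢ,Xⱼ); the off-diagonal part of the true-score variance is the same as above.
True-score variance = [2²·13²·0.85 + 20.2²·0.93 + 10.1²·0.81] + 513.363 = 1036.71 + 513.363 = 1550.07.
Reliability = 1550.07 / 1699.41 = 0.912.

0.912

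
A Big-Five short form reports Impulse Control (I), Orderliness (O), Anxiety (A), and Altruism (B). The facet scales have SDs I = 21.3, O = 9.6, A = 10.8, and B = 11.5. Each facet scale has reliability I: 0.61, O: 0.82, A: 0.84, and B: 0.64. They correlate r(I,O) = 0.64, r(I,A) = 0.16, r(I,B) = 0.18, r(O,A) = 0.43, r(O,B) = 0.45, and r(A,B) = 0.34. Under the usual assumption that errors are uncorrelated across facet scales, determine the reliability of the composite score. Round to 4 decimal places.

Var(I+O+A+B) = 21.3² + 9.6² + 10.8² + 11.5² + 2·[21.3·9.6·0.64 + 21.3·10.8·0.16 + 21.3·11.5·0.18 + 9.6·10.8·0.43 + 9.6·11.5·0.45 + 10.8·11.5·0.34] = 794.74 + 696.51 = 1491.25.
With uncorrelated errors the cross-covariances are all true-score covariance, so they carry over unchanged; only the diagonal terms shrink to ρᵢσᵢ².
True-score variance = [21.3²·0.61 + 9.6²·0.82 + 10.8²·0.84 + 11.5²·0.64] + 696.51 = 534.94 + 696.51 = 1231.45.
Reliability = 1231.45 / 1491.25 = 0.8258.

0.8258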